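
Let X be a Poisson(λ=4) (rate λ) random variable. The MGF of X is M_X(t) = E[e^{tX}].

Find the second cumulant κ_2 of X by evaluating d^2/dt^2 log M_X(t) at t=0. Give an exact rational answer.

M_X(t) = e^(4*e^(t) - 4)
K_X(t) = log M_X(t) = 4*e^(t) - 4
K^(2)(t) = 4*e^(t)

κ_2 = K^(2)(0) = 4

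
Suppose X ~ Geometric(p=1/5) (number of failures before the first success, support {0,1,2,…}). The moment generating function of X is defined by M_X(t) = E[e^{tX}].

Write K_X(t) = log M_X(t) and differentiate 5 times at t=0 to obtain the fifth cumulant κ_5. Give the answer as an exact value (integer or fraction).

M_X(t) = 1/(5*(1 - 4*e^(t)/5))
K_X(t) = log M_X(t) = -log(1 - 4*e^(t)/5) - log(5)
K′(t) = -4*e^(t)/(4*e^(t) - 5)
K′′(t) = 20*e^(t)/(16*e^(2*t) - 40*e^(t) + 25)
K′′′(t) = (-80*e^(2*t) - 100*e^(t))/(64*e^(3*t) - 240*e^(2*t) + 300*e^(t) - 125)
K′′′′(t) = (320*e^(3*t) + 1600*e^(2*t) + 500*e^(t))/(256*e^(4*t) - 1280*e^(3*t) + 2400*e^(2*t) - 2000*e^(t) + 625)
K′′′′′(t) = (-1280*e^(4*t) - 17600*e^(3*t) - 22000*e^(2*t) - 2500*e^(t))/(1024*e^(5*t) - 6400*e^(4*t) + 16000*e^(3*t) - 20000*e^(2*t) + 12500*e^(t) - 3125)

κ_5 = K′′′′′(0) = 43380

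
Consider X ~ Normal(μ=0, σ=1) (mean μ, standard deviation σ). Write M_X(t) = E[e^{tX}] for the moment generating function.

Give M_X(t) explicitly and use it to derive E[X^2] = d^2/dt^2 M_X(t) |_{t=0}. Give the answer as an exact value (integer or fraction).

M_X(t) = e^(t^2/2)
D^2[M](t) = t^2*e^(t^2/2) + e^(t^2/2)

E[X^2] = D^2[M](0) = 1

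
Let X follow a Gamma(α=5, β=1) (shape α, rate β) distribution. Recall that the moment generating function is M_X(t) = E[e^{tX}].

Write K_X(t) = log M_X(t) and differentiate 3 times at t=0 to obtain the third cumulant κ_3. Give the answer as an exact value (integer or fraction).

M_X(t) = (1 - t)^(-5)
K_X(t) = log M_X(t) = -5*log(1 - t)
K′(t) = -5/(t - 1)
K′′(t) = 5/(t^2 - 2*t + 1)
K′′′(t) = -10/(t^3 - 3*t^2 + 3*t - 1)

κ_3 = K′′′(0) = 10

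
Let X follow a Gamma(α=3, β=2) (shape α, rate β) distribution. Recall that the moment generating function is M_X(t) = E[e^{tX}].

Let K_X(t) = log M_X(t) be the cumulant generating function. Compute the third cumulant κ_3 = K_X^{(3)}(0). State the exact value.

M_X(t) = 8/(2 - t)^3
K_X(t) = log M_X(t) = -3*log(2 - t) + 3*log(2)
K^(3)(t) = -6/(t^3 - 6*t^2 + 12*t - 8)

κ_3 = K^(3)(0) = 3/4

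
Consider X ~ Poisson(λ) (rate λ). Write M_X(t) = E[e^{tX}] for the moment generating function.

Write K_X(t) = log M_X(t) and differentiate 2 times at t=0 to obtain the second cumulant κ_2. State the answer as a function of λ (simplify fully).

M_X(t) = e^(λ*(e^(t) - 1))
K_X(t) = log M_X(t) = λ*(e^(t) - 1)
K^(2)(t) = λ*e^(t)

κ_2 = K^(2)(0) = λ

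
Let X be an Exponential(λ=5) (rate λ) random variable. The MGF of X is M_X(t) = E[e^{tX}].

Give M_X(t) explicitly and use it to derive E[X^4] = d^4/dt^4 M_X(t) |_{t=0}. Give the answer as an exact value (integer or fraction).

E[X^4] = M′′′′(0) = 24/625

M_X(t) = 5/(5 - t)
M′(t) = 5/(t^2 - 10*t + 25)
M′′(t) = -10/(t^3 - 15*t^2 + 75*t - 125)
M′′′(t) = 30/(t^4 - 20*t^3 + 150*t^2 - 500*t + 625)
M′′′′(t) = -120/(t^5 - 25*t^4 + 250*t^3 - 1250*t^2 + 3125*t - 3125)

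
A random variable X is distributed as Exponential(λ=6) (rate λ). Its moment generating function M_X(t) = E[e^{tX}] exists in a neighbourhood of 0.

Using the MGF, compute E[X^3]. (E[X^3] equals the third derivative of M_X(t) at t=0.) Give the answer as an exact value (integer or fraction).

E[X^3] = M′′′(0) = 1/36

M_X(t) = 6/(6 - t)
M′(t) = 6/(t^2 - 12*t + 36)
M′′(t) = -12/(t^3 - 18*t^2 + 108*t - 216)
M′′′(t) = 36/(t^4 - 24*t^3 + 216*t^2 - 864*t + 1296)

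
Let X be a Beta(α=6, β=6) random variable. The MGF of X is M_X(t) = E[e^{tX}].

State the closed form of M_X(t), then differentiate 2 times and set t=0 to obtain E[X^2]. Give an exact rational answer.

E[X^2] = M^(2)(0) = 7/26

M_X(t) = ₁F₁(6; 12; t)
M^(2)(t) = 7*₁F₁(8; 14; t)/26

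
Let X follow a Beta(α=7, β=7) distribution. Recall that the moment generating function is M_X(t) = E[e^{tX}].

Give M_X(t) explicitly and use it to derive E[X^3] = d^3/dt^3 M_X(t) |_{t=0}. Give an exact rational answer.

M_X(t) = ₁F₁(7; 14; t)
D^3[M](t) = 3*₁F₁(10; 17; t)/20

E[X^3] = D^3[M](0) = 3/20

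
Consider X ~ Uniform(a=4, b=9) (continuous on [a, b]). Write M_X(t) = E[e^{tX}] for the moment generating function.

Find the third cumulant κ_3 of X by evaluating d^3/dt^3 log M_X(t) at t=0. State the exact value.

M_X(t) = (e^(9*t) - e^(4*t))/(5*t)
K_X(t) = log M_X(t) = -log(t) + log(e^(9*t) - e^(4*t)) - log(5)
K^(3)(t) = (125*t^3*e^(10*t) + 125*t^3*e^(5*t) - 2*e^(15*t) + 6*e^(10*t) - 6*e^(5*t) + 2)/(t^3*e^(15*t) - 3*t^3*e^(10*t) + 3*t^3*e^(5*t) - t^3)

κ_3 = K^(3)(0) = 0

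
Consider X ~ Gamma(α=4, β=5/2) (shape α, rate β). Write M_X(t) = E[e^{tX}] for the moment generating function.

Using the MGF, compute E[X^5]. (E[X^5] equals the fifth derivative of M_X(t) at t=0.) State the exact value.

M_X(t) = 625/(16*(5/2 - t)^4)
dM/dt = -5000/(32*t^5 - 400*t^4 + 2000*t^3 - 5000*t^2 + 6250*t - 3125)
d^2M/dt^2 = 50000/(64*t^6 - 960*t^5 + 6000*t^4 - 20000*t^3 + 37500*t^2 - 37500*t + 15625)
d^3M/dt^3 = -600000/(128*t^7 - 2240*t^6 + 16800*t^5 - 70000*t^4 + 175000*t^3 - 262500*t^2 + 218750*t - 78125)
d^4M/dt^4 = 8400000/(256*t^8 - 5120*t^7 + 44800*t^6 - 224000*t^5 + 700000*t^4 - 1400000*t^3 + 1750000*t^2 - 1250000*t + 390625)
d^5M/dt^5 = -134400000/(512*t^9 - 11520*t^8 + 115200*t^7 - 672000*t^6 + 2520000*t^5 - 6300000*t^4 + 10500000*t^3 - 11250000*t^2 + 7031250*t - 1953125)

E[X^5] = d^5M/dt^5 |_{t=0} = 43008/625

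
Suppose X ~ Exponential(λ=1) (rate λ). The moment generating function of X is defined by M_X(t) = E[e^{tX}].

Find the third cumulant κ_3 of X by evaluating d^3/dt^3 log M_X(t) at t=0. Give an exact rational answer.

κ_3 = K′′′(0) = 2

M_X(t) = 1/(1 - t)
K_X(t) = log M_X(t) = -log(1 - t)
K′(t) = -1/(t - 1)
K′′(t) = 1/(t^2 - 2*t + 1)
K′′′(t) = -2/(t^3 - 3*t^2 + 3*t - 1)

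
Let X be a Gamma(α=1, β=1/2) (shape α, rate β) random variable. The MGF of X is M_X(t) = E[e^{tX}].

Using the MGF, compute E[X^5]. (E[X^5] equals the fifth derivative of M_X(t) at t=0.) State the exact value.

E[X^5] = M′′′′′(0) = 3840

M_X(t) = 1/(2*(1/2 - t))
M′(t) = 2/(4*t^2 - 4*t + 1)
M′′(t) = -8/(8*t^3 - 12*t^2 + 6*t - 1)
M′′′(t) = 48/(16*t^4 - 32*t^3 + 24*t^2 - 8*t + 1)
M′′′′(t) = -384/(32*t^5 - 80*t^4 + 80*t^3 - 40*t^2 + 10*t - 1)
M′′′′′(t) = 3840/(64*t^6 - 192*t^5 + 240*t^4 - 160*t^3 + 60*t^2 - 12*t + 1)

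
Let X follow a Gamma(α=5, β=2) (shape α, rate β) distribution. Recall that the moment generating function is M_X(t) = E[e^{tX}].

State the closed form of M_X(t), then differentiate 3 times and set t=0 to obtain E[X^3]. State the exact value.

M_X(t) = 32/(2 - t)^5
M′(t) = 160/(t^6 - 12*t^5 + 60*t^4 - 160*t^3 + 240*t^2 - 192*t + 64)
M′′(t) = -960/(t^7 - 14*t^6 + 84*t^5 - 280*t^4 + 560*t^3 - 672*t^2 + 448*t - 128)
M′′′(t) = 6720/(t^8 - 16*t^7 + 112*t^6 - 448*t^5 + 1120*t^4 - 1792*t^3 + 1792*t^2 - 1024*t + 256)

E[X^3] = M′′′(0) = 105/4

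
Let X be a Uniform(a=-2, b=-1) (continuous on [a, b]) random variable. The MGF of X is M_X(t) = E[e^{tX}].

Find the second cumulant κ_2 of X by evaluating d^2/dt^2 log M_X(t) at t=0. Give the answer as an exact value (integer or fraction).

κ_2 = K^(2)(0) = 1/12

M_X(t) = (e^(-t) - e^(-2*t))/t
K_X(t) = log M_X(t) = -log(t) + log(e^(-t) - e^(-2*t))
K^(2)(t) = (-t^2*e^(t) + e^(2*t) - 2*e^(t) + 1)/(t^2*e^(2*t) - 2*t^2*e^(t) + t^2)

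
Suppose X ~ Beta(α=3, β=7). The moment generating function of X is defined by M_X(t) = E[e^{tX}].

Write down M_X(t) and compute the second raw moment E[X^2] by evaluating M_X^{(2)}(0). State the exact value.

E[X^2] = M^(2)(0) = 6/55

M_X(t) = ₁F₁(3; 10; t)
M^(2)(t) = 6*₁F₁(5; 12; t)/55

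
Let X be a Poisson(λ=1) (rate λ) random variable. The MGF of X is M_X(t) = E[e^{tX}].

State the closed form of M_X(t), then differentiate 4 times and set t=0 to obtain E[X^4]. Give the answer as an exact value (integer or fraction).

M_X(t) = e^(e^(t) - 1)
M′(t) = e^(-1)*e^(t)*e^(e^(t))
M′′(t) = (e^(2*t)*e^(e^(t)) + e^(t)*e^(e^(t)))*e^(-1)
M′′′(t) = (e^(3*t)*e^(e^(t)) + 3*e^(2*t)*e^(e^(t)) + e^(t)*e^(e^(t)))*e^(-1)
M′′′′(t) = (e^(4*t)*e^(e^(t)) + 6*e^(3*t)*e^(e^(t)) + 7*e^(2*t)*e^(e^(t)) + e^(t)*e^(e^(t)))*e^(-1)

E[X^4] = M′′′′(0) = 15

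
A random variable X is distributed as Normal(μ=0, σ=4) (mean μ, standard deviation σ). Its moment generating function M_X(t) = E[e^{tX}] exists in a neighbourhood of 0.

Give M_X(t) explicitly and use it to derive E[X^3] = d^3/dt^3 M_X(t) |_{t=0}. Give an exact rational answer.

M_X(t) = e^(8*t^2)
M′(t) = 16*t*e^(8*t^2)
M′′(t) = 256*t^2*e^(8*t^2) + 16*e^(8*t^2)
M′′′(t) = 4096*t^3*e^(8*t^2) + 768*t*e^(8*t^2)

E[X^3] = M′′′(0) = 0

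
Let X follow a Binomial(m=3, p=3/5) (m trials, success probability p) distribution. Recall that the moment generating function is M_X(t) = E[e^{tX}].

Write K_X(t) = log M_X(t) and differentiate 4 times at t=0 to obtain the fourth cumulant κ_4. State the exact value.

κ_4 = d^4K/dt^4 |_{t=0} = -198/625

M_X(t) = (3*e^(t)/5 + 2/5)^3
K_X(t) = log M_X(t) = 3*log(3*e^(t)/5 + 2/5)
dK/dt = 9*e^(t)/(3*e^(t) + 2)
d^2K/dt^2 = 18*e^(t)/(9*e^(2*t) + 12*e^(t) + 4)
d^3K/dt^3 = (-54*e^(2*t) + 36*e^(t))/(27*e^(3*t) + 54*e^(2*t) + 36*e^(t) + 8)
d^4K/dt^4 = (162*e^(3*t) - 432*e^(2*t) + 72*e^(t))/(81*e^(4*t) + 216*e^(3*t) + 216*e^(2*t) + 96*e^(t) + 16)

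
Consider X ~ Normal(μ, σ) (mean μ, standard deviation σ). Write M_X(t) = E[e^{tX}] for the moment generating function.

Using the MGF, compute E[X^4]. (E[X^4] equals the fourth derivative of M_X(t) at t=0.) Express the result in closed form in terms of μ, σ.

E[X^4] = D^4[M](0) = μ^4 + 6*μ^2*σ^2 + 3*σ^4

M_X(t) = e^(μ*t + σ^2*t^2/2)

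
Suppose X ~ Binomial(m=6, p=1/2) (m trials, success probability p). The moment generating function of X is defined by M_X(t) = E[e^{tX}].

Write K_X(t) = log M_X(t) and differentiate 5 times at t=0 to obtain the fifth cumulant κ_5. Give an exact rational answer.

κ_5 = D^5[K](0) = 0

M_X(t) = (e^(t)/2 + 1/2)^6
K_X(t) = log M_X(t) = 6*log(e^(t)/2 + 1/2)
D^5[K](t) = (-6*e^(4*t) + 66*e^(3*t) - 66*e^(2*t) + 6*e^(t))/(e^(5*t) + 5*e^(4*t) + 10*e^(3*t) + 10*e^(2*t) + 5*e^(t) + 1)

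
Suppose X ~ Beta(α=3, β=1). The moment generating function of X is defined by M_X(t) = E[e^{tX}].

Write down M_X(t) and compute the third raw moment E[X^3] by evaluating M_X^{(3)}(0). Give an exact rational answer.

M_X(t) = ₁F₁(3; 4; t)
M′(t) = 3*₁F₁(4; 5; t)/4
M′′(t) = 3*₁F₁(5; 6; t)/5
M′′′(t) = ₁F₁(6; 7; t)/2

E[X^3] = M′′′(0) = 1/2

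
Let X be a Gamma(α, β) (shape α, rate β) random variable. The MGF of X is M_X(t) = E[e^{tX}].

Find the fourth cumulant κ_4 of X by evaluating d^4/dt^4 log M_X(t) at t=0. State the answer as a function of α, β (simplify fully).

M_X(t) = (β/(β - t))^α
K_X(t) = log M_X(t) = α*(log(β) - log(β - t))
K^(4)(t) = 6*α/(β^4 - 4*β^3*t + 6*β^2*t^2 - 4*β*t^3 + t^4)

κ_4 = K^(4)(0) = 6*α/β^4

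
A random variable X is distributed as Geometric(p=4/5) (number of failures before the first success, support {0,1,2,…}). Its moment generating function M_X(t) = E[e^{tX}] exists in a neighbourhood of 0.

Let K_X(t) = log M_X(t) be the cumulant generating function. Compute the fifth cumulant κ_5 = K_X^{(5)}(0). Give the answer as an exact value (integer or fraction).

M_X(t) = 4/(5*(1 - e^(t)/5))
K_X(t) = log M_X(t) = -log(1 - e^(t)/5) - log(5) + 2*log(2)
dK/dt = -e^(t)/(e^(t) - 5)
d^2K/dt^2 = 5*e^(t)/(e^(2*t) - 10*e^(t) + 25)
d^3K/dt^3 = (-5*e^(2*t) - 25*e^(t))/(e^(3*t) - 15*e^(2*t) + 75*e^(t) - 125)
d^4K/dt^4 = (5*e^(3*t) + 100*e^(2*t) + 125*e^(t))/(e^(4*t) - 20*e^(3*t) + 150*e^(2*t) - 500*e^(t) + 625)
d^5K/dt^5 = (-5*e^(4*t) - 275*e^(3*t) - 1375*e^(2*t) - 625*e^(t))/(e^(5*t) - 25*e^(4*t) + 250*e^(3*t) - 1250*e^(2*t) + 3125*e^(t) - 3125)

κ_5 = d^5K/dt^5 |_{t=0} = 285/128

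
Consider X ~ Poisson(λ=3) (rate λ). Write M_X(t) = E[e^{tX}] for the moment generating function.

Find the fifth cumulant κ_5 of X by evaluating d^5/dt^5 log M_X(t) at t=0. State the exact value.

M_X(t) = e^(3*e^(t) - 3)
K_X(t) = log M_X(t) = 3*e^(t) - 3
K^(5)(t) = 3*e^(t)

κ_5 = K^(5)(0) = 3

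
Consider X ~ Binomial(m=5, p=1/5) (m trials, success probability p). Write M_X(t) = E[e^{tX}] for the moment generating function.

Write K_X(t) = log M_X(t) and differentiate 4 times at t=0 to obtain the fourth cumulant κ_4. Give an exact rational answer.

M_X(t) = (e^(t)/5 + 4/5)^5
K_X(t) = log M_X(t) = 5*log(e^(t)/5 + 4/5)
K′(t) = 5*e^(t)/(e^(t) + 4)
K′′(t) = 20*e^(t)/(e^(2*t) + 8*e^(t) + 16)
K′′′(t) = (-20*e^(2*t) + 80*e^(t))/(e^(3*t) + 12*e^(2*t) + 48*e^(t) + 64)
K′′′′(t) = (20*e^(3*t) - 320*e^(2*t) + 320*e^(t))/(e^(4*t) + 16*e^(3*t) + 96*e^(2*t) + 256*e^(t) + 256)

κ_4 = K′′′′(0) = 4/125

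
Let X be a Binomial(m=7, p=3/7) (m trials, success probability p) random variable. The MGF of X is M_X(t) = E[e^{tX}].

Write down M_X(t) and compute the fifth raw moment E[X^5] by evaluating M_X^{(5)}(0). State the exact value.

E[X^5] = M^(5)(0) = 2045163/2401

M_X(t) = (3*e^(t)/7 + 4/7)^7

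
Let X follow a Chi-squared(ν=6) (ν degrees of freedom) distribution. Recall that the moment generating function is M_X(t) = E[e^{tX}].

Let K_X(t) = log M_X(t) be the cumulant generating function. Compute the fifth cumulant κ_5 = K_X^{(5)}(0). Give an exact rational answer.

κ_5 = D^5[K](0) = 2304

M_X(t) = (1 - 2*t)^(-3)
K_X(t) = log M_X(t) = -3*log(1 - 2*t)
D^5[K](t) = -2304/(32*t^5 - 80*t^4 + 80*t^3 - 40*t^2 + 10*t - 1)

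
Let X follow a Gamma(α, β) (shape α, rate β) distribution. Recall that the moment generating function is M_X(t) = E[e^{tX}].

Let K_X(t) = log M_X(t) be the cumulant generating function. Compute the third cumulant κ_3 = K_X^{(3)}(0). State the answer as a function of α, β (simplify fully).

κ_3 = D^3[K](0) = 2*α/β^3

M_X(t) = (β/(β - t))^α
K_X(t) = log M_X(t) = α*(log(β) - log(β - t))
D^3[K](t) = -2*α/(-β^3 + 3*β^2*t - 3*β*t^2 + t^3)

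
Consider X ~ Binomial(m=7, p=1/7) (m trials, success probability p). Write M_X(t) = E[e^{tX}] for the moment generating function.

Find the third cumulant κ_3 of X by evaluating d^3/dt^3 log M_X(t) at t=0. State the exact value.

κ_3 = K^(3)(0) = 30/49

M_X(t) = (e^(t)/7 + 6/7)^7
K_X(t) = log M_X(t) = 7*log(e^(t)/7 + 6/7)
K^(3)(t) = (-42*e^(2*t) + 252*e^(t))/(e^(3*t) + 18*e^(2*t) + 108*e^(t) + 216)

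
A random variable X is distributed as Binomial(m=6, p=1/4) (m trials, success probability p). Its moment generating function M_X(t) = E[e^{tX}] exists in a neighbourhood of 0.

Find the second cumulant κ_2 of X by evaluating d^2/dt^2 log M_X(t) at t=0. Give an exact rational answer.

κ_2 = K′′(0) = 9/8

M_X(t) = (e^(t)/4 + 3/4)^6
K_X(t) = log M_X(t) = 6*log(e^(t)/4 + 3/4)
K′(t) = 6*e^(t)/(e^(t) + 3)
K′′(t) = 18*e^(t)/(e^(2*t) + 6*e^(t) + 9)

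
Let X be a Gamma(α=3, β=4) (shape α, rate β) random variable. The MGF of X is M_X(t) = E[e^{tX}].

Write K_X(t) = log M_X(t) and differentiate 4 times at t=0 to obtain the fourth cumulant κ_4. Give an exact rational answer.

κ_4 = D^4[K](0) = 9/128

M_X(t) = 64/(4 - t)^3
K_X(t) = log M_X(t) = -3*log(4 - t) + 6*log(2)
D^4[K](t) = 18/(t^4 - 16*t^3 + 96*t^2 - 256*t + 256)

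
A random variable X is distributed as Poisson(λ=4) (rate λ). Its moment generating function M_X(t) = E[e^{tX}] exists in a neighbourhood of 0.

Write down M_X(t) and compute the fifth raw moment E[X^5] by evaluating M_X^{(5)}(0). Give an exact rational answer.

E[X^5] = M′′′′′(0) = 5428

M_X(t) = e^(4*e^(t) - 4)
M′(t) = 4*e^(-4)*e^(t)*e^(4*e^(t))
M′′(t) = (16*e^(2*t)*e^(4*e^(t)) + 4*e^(t)*e^(4*e^(t)))*e^(-4)
M′′′(t) = (64*e^(3*t)*e^(4*e^(t)) + 48*e^(2*t)*e^(4*e^(t)) + 4*e^(t)*e^(4*e^(t)))*e^(-4)
M′′′′(t) = (256*e^(4*t)*e^(4*e^(t)) + 384*e^(3*t)*e^(4*e^(t)) + 112*e^(2*t)*e^(4*e^(t)) + 4*e^(t)*e^(4*e^(t)))*e^(-4)
M′′′′′(t) = (1024*e^(5*t)*e^(4*e^(t)) + 2560*e^(4*t)*e^(4*e^(t)) + 1600*e^(3*t)*e^(4*e^(t)) + 240*e^(2*t)*e^(4*e^(t)) + 4*e^(t)*e^(4*e^(t)))*e^(-4)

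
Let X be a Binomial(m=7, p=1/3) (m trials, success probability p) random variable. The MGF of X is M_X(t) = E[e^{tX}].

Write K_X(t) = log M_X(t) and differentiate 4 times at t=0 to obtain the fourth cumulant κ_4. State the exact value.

κ_4 = d^4K/dt^4 |_{t=0} = -14/27

M_X(t) = (e^(t)/3 + 2/3)^7
K_X(t) = log M_X(t) = 7*log(e^(t)/3 + 2/3)
dK/dt = 7*e^(t)/(e^(t) + 2)
d^2K/dt^2 = 14*e^(t)/(e^(2*t) + 4*e^(t) + 4)
d^3K/dt^3 = (-14*e^(2*t) + 28*e^(t))/(e^(3*t) + 6*e^(2*t) + 12*e^(t) + 8)
d^4K/dt^4 = (14*e^(3*t) - 112*e^(2*t) + 56*e^(t))/(e^(4*t) + 8*e^(3*t) + 24*e^(2*t) + 32*e^(t) + 16)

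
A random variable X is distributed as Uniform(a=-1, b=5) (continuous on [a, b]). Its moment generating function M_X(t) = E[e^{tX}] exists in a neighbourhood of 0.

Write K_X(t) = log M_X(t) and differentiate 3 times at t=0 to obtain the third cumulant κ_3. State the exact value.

M_X(t) = (e^(5*t) - e^(-t))/(6*t)
K_X(t) = log M_X(t) = -log(t) + log(e^(5*t) - e^(-t)) - log(6)
dK/dt = (5*t*e^(6*t) + t - e^(6*t) + 1)/(t*e^(6*t) - t)
d^2K/dt^2 = (-36*t^2*e^(6*t) + e^(12*t) - 2*e^(6*t) + 1)/(t^2*e^(12*t) - 2*t^2*e^(6*t) + t^2)
d^3K/dt^3 = (216*t^3*e^(12*t) + 216*t^3*e^(6*t) - 2*e^(18*t) + 6*e^(12*t) - 6*e^(6*t) + 2)/(t^3*e^(18*t) - 3*t^3*e^(12*t) + 3*t^3*e^(6*t) - t^3)

κ_3 = d^3K/dt^3 |_{t=0} = 0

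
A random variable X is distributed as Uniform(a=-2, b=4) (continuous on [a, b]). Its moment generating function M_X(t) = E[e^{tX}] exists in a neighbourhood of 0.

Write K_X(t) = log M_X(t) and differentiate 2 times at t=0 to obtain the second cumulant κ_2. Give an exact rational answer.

M_X(t) = (e^(4*t) - e^(-2*t))/(6*t)
K_X(t) = log M_X(t) = -log(t) + log(e^(4*t) - e^(-2*t)) - log(6)
D^2[K](t) = (-36*t^2*e^(6*t) + e^(12*t) - 2*e^(6*t) + 1)/(t^2*e^(12*t) - 2*t^2*e^(6*t) + t^2)

κ_2 = D^2[K](0) = 3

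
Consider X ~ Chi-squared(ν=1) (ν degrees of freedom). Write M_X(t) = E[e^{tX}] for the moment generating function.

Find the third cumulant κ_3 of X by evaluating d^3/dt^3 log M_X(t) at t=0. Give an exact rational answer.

κ_3 = K^(3)(0) = 8

M_X(t) = 1/√(1 - 2*t)
K_X(t) = log M_X(t) = -log(1 - 2*t)/2
K^(3)(t) = -8/(8*t^3 - 12*t^2 + 6*t - 1)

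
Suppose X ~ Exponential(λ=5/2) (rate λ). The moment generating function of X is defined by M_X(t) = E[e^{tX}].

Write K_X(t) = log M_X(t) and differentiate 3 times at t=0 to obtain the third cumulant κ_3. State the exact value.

M_X(t) = 5/(2*(5/2 - t))
K_X(t) = log M_X(t) = -log(5/2 - t) - log(2) + log(5)
K^(3)(t) = -16/(8*t^3 - 60*t^2 + 150*t - 125)

κ_3 = K^(3)(0) = 16/125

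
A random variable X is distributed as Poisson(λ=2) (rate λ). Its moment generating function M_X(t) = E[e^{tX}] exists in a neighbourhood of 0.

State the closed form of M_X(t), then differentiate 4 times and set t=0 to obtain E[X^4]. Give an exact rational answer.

M_X(t) = e^(2*e^(t) - 2)
M^(4)(t) = (16*e^(4*t)*e^(2*e^(t)) + 48*e^(3*t)*e^(2*e^(t)) + 28*e^(2*t)*e^(2*e^(t)) + 2*e^(t)*e^(2*e^(t)))*e^(-2)

E[X^4] = M^(4)(0) = 94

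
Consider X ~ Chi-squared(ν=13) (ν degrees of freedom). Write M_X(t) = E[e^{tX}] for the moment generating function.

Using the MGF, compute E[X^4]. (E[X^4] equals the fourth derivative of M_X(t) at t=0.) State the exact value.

M_X(t) = (1 - 2*t)^(-13/2)
M′(t) = -13/(128*t^7*√(1 - 2*t) - 448*t^6*√(1 - 2*t) + 672*t^5*√(1 - 2*t) - 560*t^4*√(1 - 2*t) + 280*t^3*√(1 - 2*t) - 84*t^2*√(1 - 2*t) + 14*t*√(1 - 2*t) - √(1 - 2*t))

E[X^4] = M′′′′(0) = 62985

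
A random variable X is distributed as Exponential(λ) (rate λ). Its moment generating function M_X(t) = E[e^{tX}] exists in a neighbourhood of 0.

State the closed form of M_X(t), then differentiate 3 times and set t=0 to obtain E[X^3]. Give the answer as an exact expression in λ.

E[X^3] = M′′′(0) = 6/λ^3

M_X(t) = λ/(λ - t)
M′(t) = λ/(λ^2 - 2*λ*t + t^2)
M′′(t) = -2*λ/(-λ^3 + 3*λ^2*t - 3*λ*t^2 + t^3)
M′′′(t) = 6*λ/(λ^4 - 4*λ^3*t + 6*λ^2*t^2 - 4*λ*t^3 + t^4)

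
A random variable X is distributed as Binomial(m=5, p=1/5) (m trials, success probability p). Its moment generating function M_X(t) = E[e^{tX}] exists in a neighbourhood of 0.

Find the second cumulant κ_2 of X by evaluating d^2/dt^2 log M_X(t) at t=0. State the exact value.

M_X(t) = (e^(t)/5 + 4/5)^5
K_X(t) = log M_X(t) = 5*log(e^(t)/5 + 4/5)
dK/dt = 5*e^(t)/(e^(t) + 4)
d^2K/dt^2 = 20*e^(t)/(e^(2*t) + 8*e^(t) + 16)

κ_2 = d^2K/dt^2 |_{t=0} = 4/5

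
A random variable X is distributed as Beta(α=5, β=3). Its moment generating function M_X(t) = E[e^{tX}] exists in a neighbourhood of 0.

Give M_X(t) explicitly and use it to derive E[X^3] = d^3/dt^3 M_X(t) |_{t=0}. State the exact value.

M_X(t) = ₁F₁(5; 8; t)
M^(3)(t) = 7*₁F₁(8; 11; t)/24

E[X^3] = M^(3)(0) = 7/24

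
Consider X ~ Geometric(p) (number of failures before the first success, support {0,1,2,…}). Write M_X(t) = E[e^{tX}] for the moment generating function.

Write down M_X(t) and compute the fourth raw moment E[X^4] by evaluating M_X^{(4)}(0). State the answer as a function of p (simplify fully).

E[X^4] = d^4M/dt^4 |_{t=0} = 1 - 15/p + 50/p^2 - 60/p^3 + 24/p^4

M_X(t) = p/(-(1 - p)*e^(t) + 1)
dM/dt = (-p^2*e^(t) + p*e^(t))/(p^2*e^(2*t) - 2*p*e^(2*t) + 2*p*e^(t) + e^(2*t) - 2*e^(t) + 1)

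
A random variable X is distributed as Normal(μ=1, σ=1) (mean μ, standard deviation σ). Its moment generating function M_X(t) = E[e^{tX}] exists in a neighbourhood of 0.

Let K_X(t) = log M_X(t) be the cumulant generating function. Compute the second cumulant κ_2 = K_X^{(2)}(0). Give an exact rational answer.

κ_2 = d^2K/dt^2 |_{t=0} = 1

M_X(t) = e^(t^2/2 + t)
K_X(t) = log M_X(t) = t^2/2 + t
dK/dt = t + 1
d^2K/dt^2 = 1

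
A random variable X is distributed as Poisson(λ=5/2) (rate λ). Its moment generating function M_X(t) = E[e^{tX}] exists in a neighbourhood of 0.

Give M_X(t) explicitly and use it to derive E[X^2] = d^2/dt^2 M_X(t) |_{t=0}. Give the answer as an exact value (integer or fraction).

E[X^2] = M′′(0) = 35/4

M_X(t) = e^(5*e^(t)/2 - 5/2)
M′(t) = 5*e^(-5/2)*e^(t)*e^(5*e^(t)/2)/2
M′′(t) = (25*e^(2*t)*e^(5*e^(t)/2) + 10*e^(t)*e^(5*e^(t)/2))*e^(-5/2)/4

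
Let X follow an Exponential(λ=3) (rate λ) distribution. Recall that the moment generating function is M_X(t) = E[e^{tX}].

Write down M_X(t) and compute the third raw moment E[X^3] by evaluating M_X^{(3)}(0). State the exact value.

E[X^3] = M^(3)(0) = 2/9

M_X(t) = 3/(3 - t)
M^(3)(t) = 18/(t^4 - 12*t^3 + 54*t^2 - 108*t + 81)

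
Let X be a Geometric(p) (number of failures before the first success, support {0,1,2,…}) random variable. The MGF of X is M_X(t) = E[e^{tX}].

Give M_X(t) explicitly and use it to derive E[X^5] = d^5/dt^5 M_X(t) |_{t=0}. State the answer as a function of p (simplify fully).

M_X(t) = p/(-(1 - p)*e^(t) + 1)
dM/dt = (-p^2*e^(t) + p*e^(t))/(p^2*e^(2*t) - 2*p*e^(2*t) + 2*p*e^(t) + e^(2*t) - 2*e^(t) + 1)

E[X^5] = d^5M/dt^5 |_{t=0} = -1 + 31/p - 180/p^2 + 390/p^3 - 360/p^4 + 120/p^5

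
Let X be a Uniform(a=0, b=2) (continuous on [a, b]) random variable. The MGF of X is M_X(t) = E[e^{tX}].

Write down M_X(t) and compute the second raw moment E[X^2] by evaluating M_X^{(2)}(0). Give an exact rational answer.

M_X(t) = (e^(2*t) - 1)/(2*t)
M′(t) = (2*t*e^(2*t) - e^(2*t) + 1)/(2*t^2)
M′′(t) = (2*t^2*e^(2*t) - 2*t*e^(2*t) + e^(2*t) - 1)/t^3

E[X^2] = M′′(0) = 4/3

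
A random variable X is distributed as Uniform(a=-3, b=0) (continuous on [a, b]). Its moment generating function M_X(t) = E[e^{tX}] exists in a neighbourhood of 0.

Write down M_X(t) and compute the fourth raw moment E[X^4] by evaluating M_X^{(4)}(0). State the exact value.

E[X^4] = M^(4)(0) = 81/5

M_X(t) = (1 - e^(-3*t))/(3*t)
M^(4)(t) = (-27*t^4 - 36*t^3 - 36*t^2 - 24*t + 8*e^(3*t) - 8)*e^(-3*t)/t^5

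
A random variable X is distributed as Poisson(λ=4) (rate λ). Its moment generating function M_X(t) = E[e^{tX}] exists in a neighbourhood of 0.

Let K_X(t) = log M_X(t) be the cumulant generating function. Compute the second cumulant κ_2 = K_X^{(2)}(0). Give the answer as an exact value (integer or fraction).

κ_2 = K′′(0) = 4

M_X(t) = e^(4*e^(t) - 4)
K_X(t) = log M_X(t) = 4*e^(t) - 4
K′(t) = 4*e^(t)
K′′(t) = 4*e^(t)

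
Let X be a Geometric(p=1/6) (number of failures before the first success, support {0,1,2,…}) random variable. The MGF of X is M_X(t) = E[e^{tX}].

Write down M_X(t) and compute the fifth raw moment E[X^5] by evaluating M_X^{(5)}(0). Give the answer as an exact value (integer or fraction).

E[X^5] = M′′′′′(0) = 544505

M_X(t) = 1/(6*(1 - 5*e^(t)/6))
M′(t) = 5*e^(t)/(25*e^(2*t) - 60*e^(t) + 36)
M′′(t) = (-25*e^(2*t) - 30*e^(t))/(125*e^(3*t) - 450*e^(2*t) + 540*e^(t) - 216)
M′′′(t) = (125*e^(3*t) + 600*e^(2*t) + 180*e^(t))/(625*e^(4*t) - 3000*e^(3*t) + 5400*e^(2*t) - 4320*e^(t) + 1296)
M′′′′(t) = (-625*e^(4*t) - 8250*e^(3*t) - 9900*e^(2*t) - 1080*e^(t))/(3125*e^(5*t) - 18750*e^(4*t) + 45000*e^(3*t) - 54000*e^(2*t) + 32400*e^(t) - 7776)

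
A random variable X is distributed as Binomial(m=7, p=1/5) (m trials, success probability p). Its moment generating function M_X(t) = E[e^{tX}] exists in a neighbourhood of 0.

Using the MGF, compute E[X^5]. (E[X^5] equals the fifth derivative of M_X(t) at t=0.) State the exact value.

E[X^5] = M′′′′′(0) = 51779/625

M_X(t) = (e^(t)/5 + 4/5)^7
M′(t) = 7*e^(7*t)/78125 + 168*e^(6*t)/78125 + 336*e^(5*t)/15625 + 1792*e^(4*t)/15625 + 5376*e^(3*t)/15625 + 43008*e^(2*t)/78125 + 28672*e^(t)/78125
M′′(t) = 49*e^(7*t)/78125 + 1008*e^(6*t)/78125 + 336*e^(5*t)/3125 + 7168*e^(4*t)/15625 + 16128*e^(3*t)/15625 + 86016*e^(2*t)/78125 + 28672*e^(t)/78125
M′′′(t) = 343*e^(7*t)/78125 + 6048*e^(6*t)/78125 + 336*e^(5*t)/625 + 28672*e^(4*t)/15625 + 48384*e^(3*t)/15625 + 172032*e^(2*t)/78125 + 28672*e^(t)/78125
M′′′′(t) = 2401*e^(7*t)/78125 + 36288*e^(6*t)/78125 + 336*e^(5*t)/125 + 114688*e^(4*t)/15625 + 145152*e^(3*t)/15625 + 344064*e^(2*t)/78125 + 28672*e^(t)/78125
M′′′′′(t) = 16807*e^(7*t)/78125 + 217728*e^(6*t)/78125 + 336*e^(5*t)/25 + 458752*e^(4*t)/15625 + 435456*e^(3*t)/15625 + 688128*e^(2*t)/78125 + 28672*e^(t)/78125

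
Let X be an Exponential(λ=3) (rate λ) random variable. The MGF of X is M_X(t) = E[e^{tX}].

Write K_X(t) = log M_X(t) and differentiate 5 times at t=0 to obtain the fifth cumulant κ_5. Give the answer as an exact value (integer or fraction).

M_X(t) = 3/(3 - t)
K_X(t) = log M_X(t) = -log(3 - t) + log(3)
K′(t) = -1/(t - 3)
K′′(t) = 1/(t^2 - 6*t + 9)
K′′′(t) = -2/(t^3 - 9*t^2 + 27*t - 27)
K′′′′(t) = 6/(t^4 - 12*t^3 + 54*t^2 - 108*t + 81)
K′′′′′(t) = -24/(t^5 - 15*t^4 + 90*t^3 - 270*t^2 + 405*t - 243)

κ_5 = K′′′′′(0) = 8/81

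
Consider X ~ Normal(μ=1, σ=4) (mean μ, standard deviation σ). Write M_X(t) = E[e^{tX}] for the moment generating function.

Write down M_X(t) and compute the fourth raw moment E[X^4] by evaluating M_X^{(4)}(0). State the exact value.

E[X^4] = D^4[M](0) = 865

M_X(t) = e^(8*t^2 + t)
D^4[M](t) = 65536*t^4*e^(t)*e^(8*t^2) + 16384*t^3*e^(t)*e^(8*t^2) + 26112*t^2*e^(t)*e^(8*t^2) + 3136*t*e^(t)*e^(8*t^2) + 865*e^(t)*e^(8*t^2)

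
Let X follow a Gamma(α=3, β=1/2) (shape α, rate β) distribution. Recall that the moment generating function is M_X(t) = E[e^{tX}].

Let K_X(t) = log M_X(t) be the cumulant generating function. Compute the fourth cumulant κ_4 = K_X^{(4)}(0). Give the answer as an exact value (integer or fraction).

M_X(t) = 1/(8*(1/2 - t)^3)
K_X(t) = log M_X(t) = -3*log(1/2 - t) - 3*log(2)
dK/dt = -6/(2*t - 1)
d^2K/dt^2 = 12/(4*t^2 - 4*t + 1)
d^3K/dt^3 = -48/(8*t^3 - 12*t^2 + 6*t - 1)
d^4K/dt^4 = 288/(16*t^4 - 32*t^3 + 24*t^2 - 8*t + 1)

κ_4 = d^4K/dt^4 |_{t=0} = 288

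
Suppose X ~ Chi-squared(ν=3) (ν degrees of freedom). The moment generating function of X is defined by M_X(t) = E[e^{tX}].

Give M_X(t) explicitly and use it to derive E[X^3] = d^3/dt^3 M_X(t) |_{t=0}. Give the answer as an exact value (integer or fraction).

E[X^3] = d^3M/dt^3 |_{t=0} = 105

M_X(t) = (1 - 2*t)^(-3/2)
dM/dt = 3/(4*t^2*√(1 - 2*t) - 4*t*√(1 - 2*t) + √(1 - 2*t))
d^2M/dt^2 = -15/(8*t^3*√(1 - 2*t) - 12*t^2*√(1 - 2*t) + 6*t*√(1 - 2*t) - √(1 - 2*t))
d^3M/dt^3 = 105/(16*t^4*√(1 - 2*t) - 32*t^3*√(1 - 2*t) + 24*t^2*√(1 - 2*t) - 8*t*√(1 - 2*t) + √(1 - 2*t))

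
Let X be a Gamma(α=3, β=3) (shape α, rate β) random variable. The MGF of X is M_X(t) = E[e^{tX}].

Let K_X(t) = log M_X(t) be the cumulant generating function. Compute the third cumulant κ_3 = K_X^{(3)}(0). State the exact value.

κ_3 = K^(3)(0) = 2/9

M_X(t) = 27/(3 - t)^3
K_X(t) = log M_X(t) = -3*log(3 - t) + 3*log(3)
K^(3)(t) = -6/(t^3 - 9*t^2 + 27*t - 27)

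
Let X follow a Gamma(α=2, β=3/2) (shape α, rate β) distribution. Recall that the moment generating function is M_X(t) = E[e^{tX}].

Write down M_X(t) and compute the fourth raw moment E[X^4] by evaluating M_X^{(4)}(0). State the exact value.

M_X(t) = 9/(4*(3/2 - t)^2)
D^4[M](t) = 17280/(64*t^6 - 576*t^5 + 2160*t^4 - 4320*t^3 + 4860*t^2 - 2916*t + 729)

E[X^4] = D^4[M](0) = 640/27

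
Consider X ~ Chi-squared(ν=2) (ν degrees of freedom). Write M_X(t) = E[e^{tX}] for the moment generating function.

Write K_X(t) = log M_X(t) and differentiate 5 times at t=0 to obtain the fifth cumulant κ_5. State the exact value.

κ_5 = D^5[K](0) = 768

M_X(t) = 1/(1 - 2*t)
K_X(t) = log M_X(t) = -log(1 - 2*t)
D^5[K](t) = -768/(32*t^5 - 80*t^4 + 80*t^3 - 40*t^2 + 10*t - 1)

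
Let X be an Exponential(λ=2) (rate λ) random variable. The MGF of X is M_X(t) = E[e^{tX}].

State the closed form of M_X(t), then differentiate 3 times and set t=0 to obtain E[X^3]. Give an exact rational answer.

M_X(t) = 2/(2 - t)
dM/dt = 2/(t^2 - 4*t + 4)
d^2M/dt^2 = -4/(t^3 - 6*t^2 + 12*t - 8)
d^3M/dt^3 = 12/(t^4 - 8*t^3 + 24*t^2 - 32*t + 16)

E[X^3] = d^3M/dt^3 |_{t=0} = 3/4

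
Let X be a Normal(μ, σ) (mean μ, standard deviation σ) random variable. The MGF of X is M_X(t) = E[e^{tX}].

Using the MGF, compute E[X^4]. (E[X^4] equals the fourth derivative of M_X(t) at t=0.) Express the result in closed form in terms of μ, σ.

E[X^4] = M^(4)(0) = μ^4 + 6*μ^2*σ^2 + 3*σ^4

M_X(t) = e^(μ*t + σ^2*t^2/2)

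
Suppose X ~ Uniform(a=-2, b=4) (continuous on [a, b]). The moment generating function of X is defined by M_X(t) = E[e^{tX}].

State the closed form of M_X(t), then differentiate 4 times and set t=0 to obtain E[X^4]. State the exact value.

M_X(t) = (e^(4*t) - e^(-2*t))/(6*t)
D^4[M](t) = (128*t^4*e^(6*t) - 8*t^4 - 128*t^3*e^(6*t) - 16*t^3 + 96*t^2*e^(6*t) - 24*t^2 - 48*t*e^(6*t) - 24*t + 12*e^(6*t) - 12)*e^(-2*t)/(3*t^5)

E[X^4] = D^4[M](0) = 176/5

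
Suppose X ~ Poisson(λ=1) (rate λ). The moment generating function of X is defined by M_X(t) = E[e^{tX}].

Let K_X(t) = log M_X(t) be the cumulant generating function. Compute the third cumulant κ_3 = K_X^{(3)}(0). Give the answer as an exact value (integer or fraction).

κ_3 = K′′′(0) = 1

M_X(t) = e^(e^(t) - 1)
K_X(t) = log M_X(t) = e^(t) - 1
K′(t) = e^(t)
K′′(t) = e^(t)
K′′′(t) = e^(t)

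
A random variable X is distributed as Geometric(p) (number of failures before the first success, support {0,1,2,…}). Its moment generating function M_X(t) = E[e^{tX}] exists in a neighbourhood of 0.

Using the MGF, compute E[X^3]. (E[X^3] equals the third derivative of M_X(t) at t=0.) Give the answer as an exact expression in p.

E[X^3] = D^3[M](0) = -1 + 7/p - 12/p^2 + 6/p^3

M_X(t) = p/(-(1 - p)*e^(t) + 1)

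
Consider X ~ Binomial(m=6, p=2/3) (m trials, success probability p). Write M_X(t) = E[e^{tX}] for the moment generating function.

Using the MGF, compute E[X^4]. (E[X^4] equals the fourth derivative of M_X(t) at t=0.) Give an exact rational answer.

E[X^4] = M^(4)(0) = 3436/9

M_X(t) = (2*e^(t)/3 + 1/3)^6
M^(4)(t) = 1024*e^(6*t)/9 + 40000*e^(5*t)/243 + 20480*e^(4*t)/243 + 160*e^(3*t)/9 + 320*e^(2*t)/243 + 4*e^(t)/243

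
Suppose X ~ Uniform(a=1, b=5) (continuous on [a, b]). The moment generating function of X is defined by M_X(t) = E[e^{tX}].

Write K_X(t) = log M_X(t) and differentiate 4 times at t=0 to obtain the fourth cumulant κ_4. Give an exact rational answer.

M_X(t) = (e^(5*t) - e^(t))/(4*t)
K_X(t) = log M_X(t) = -log(t) + log(e^(5*t) - e^(t)) - 2*log(2)

κ_4 = K^(4)(0) = -32/15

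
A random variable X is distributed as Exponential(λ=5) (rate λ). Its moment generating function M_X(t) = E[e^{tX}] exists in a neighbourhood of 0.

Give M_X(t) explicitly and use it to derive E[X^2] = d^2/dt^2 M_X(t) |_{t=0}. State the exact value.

M_X(t) = 5/(5 - t)
dM/dt = 5/(t^2 - 10*t + 25)
d^2M/dt^2 = -10/(t^3 - 15*t^2 + 75*t - 125)

E[X^2] = d^2M/dt^2 |_{t=0} = 2/25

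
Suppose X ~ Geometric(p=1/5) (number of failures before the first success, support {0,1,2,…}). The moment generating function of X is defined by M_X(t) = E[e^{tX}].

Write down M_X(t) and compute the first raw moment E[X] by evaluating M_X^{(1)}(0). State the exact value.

M_X(t) = 1/(5*(1 - 4*e^(t)/5))
D[M](t) = 4*e^(t)/(16*e^(2*t) - 40*e^(t) + 25)

E[X] = D[M](0) = 4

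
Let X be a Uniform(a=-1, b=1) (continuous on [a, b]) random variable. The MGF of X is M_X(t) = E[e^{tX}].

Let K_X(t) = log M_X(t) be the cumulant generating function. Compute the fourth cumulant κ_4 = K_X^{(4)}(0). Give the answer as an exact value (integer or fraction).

M_X(t) = (e^(t) - e^(-t))/(2*t)
K_X(t) = log M_X(t) = -log(t) + log(e^(t) - e^(-t)) - log(2)
K′(t) = (t*e^(2*t) + t - e^(2*t) + 1)/(t*e^(2*t) - t)
K′′(t) = (-4*t^2*e^(2*t) + e^(4*t) - 2*e^(2*t) + 1)/(t^2*e^(4*t) - 2*t^2*e^(2*t) + t^2)
K′′′(t) = (8*t^3*e^(4*t) + 8*t^3*e^(2*t) - 2*e^(6*t) + 6*e^(4*t) - 6*e^(2*t) + 2)/(t^3*e^(6*t) - 3*t^3*e^(4*t) + 3*t^3*e^(2*t) - t^3)

κ_4 = K′′′′(0) = -2/15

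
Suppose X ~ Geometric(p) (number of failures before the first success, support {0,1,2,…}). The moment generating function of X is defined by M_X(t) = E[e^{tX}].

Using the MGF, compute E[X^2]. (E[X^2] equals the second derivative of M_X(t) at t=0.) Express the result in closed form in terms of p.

E[X^2] = d^2M/dt^2 |_{t=0} = 1 - 3/p + 2/p^2

M_X(t) = p/(-(1 - p)*e^(t) + 1)
dM/dt = (-p^2*e^(t) + p*e^(t))/(p^2*e^(2*t) - 2*p*e^(2*t) + 2*p*e^(t) + e^(2*t) - 2*e^(t) + 1)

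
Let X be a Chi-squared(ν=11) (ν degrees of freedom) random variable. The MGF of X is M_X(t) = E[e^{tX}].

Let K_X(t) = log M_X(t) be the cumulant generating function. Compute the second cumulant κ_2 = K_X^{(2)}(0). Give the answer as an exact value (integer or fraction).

κ_2 = K^(2)(0) = 22

M_X(t) = (1 - 2*t)^(-11/2)
K_X(t) = log M_X(t) = -11*log(1 - 2*t)/2
K^(2)(t) = 22/(4*t^2 - 4*t + 1)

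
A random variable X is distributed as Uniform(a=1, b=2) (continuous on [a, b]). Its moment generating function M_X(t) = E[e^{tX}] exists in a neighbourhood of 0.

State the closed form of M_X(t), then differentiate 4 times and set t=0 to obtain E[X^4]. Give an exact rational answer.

M_X(t) = (e^(2*t) - e^(t))/t
M′(t) = (2*t*e^(2*t) - t*e^(t) - e^(2*t) + e^(t))/t^2
M′′(t) = (4*t^2*e^(2*t) - t^2*e^(t) - 4*t*e^(2*t) + 2*t*e^(t) + 2*e^(2*t) - 2*e^(t))/t^3
M′′′(t) = (8*t^3*e^(2*t) - t^3*e^(t) - 12*t^2*e^(2*t) + 3*t^2*e^(t) + 12*t*e^(2*t) - 6*t*e^(t) - 6*e^(2*t) + 6*e^(t))/t^4
M′′′′(t) = (16*t^4*e^(2*t) - t^4*e^(t) - 32*t^3*e^(2*t) + 4*t^3*e^(t) + 48*t^2*e^(2*t) - 12*t^2*e^(t) - 48*t*e^(2*t) + 24*t*e^(t) + 24*e^(2*t) - 24*e^(t))/t^5

E[X^4] = M′′′′(0) = 31/5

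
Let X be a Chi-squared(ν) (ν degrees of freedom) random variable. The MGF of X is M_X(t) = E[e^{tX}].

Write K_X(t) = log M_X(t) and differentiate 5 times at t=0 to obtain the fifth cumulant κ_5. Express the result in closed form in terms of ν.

M_X(t) = (1 - 2*t)^(-ν/2)
K_X(t) = log M_X(t) = -ν*log(1 - 2*t)/2
K^(5)(t) = -384*ν/(32*t^5 - 80*t^4 + 80*t^3 - 40*t^2 + 10*t - 1)

κ_5 = K^(5)(0) = 384*ν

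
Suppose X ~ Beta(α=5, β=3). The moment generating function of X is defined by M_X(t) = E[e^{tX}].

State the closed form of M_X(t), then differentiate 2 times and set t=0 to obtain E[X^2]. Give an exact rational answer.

E[X^2] = M^(2)(0) = 5/12

M_X(t) = ₁F₁(5; 8; t)
M^(2)(t) = 5*₁F₁(7; 10; t)/12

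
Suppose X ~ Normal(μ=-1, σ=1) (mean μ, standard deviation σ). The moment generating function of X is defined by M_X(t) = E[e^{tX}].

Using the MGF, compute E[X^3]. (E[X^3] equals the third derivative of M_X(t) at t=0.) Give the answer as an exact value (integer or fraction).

E[X^3] = D^3[M](0) = -4

M_X(t) = e^(t^2/2 - t)
D^3[M](t) = (t^3*e^(t^2/2) - 3*t^2*e^(t^2/2) + 6*t*e^(t^2/2) - 4*e^(t^2/2))*e^(-t)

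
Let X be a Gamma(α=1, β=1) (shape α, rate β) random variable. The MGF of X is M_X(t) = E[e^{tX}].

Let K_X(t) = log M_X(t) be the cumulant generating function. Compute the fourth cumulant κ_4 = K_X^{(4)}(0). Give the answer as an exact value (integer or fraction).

M_X(t) = 1/(1 - t)
K_X(t) = log M_X(t) = -log(1 - t)
K′(t) = -1/(t - 1)
K′′(t) = 1/(t^2 - 2*t + 1)
K′′′(t) = -2/(t^3 - 3*t^2 + 3*t - 1)
K′′′′(t) = 6/(t^4 - 4*t^3 + 6*t^2 - 4*t + 1)

κ_4 = K′′′′(0) = 6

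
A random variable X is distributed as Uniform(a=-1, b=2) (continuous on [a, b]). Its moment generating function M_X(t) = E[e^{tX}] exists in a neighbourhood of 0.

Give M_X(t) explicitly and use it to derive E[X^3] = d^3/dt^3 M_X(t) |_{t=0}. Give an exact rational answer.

E[X^3] = d^3M/dt^3 |_{t=0} = 5/4

M_X(t) = (e^(2*t) - e^(-t))/(3*t)
dM/dt = (2*t*e^(3*t) + t - e^(3*t) + 1)*e^(-t)/(3*t^2)
d^2M/dt^2 = (4*t^2*e^(3*t) - t^2 - 4*t*e^(3*t) - 2*t + 2*e^(3*t) - 2)*e^(-t)/(3*t^3)
d^3M/dt^3 = (8*t^3*e^(3*t) + t^3 - 12*t^2*e^(3*t) + 3*t^2 + 12*t*e^(3*t) + 6*t - 6*e^(3*t) + 6)*e^(-t)/(3*t^4)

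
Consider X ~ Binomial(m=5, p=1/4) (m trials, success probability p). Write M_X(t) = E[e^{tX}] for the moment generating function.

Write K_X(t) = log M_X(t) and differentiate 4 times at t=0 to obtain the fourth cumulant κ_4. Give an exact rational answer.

κ_4 = D^4[K](0) = -15/128

M_X(t) = (e^(t)/4 + 3/4)^5
K_X(t) = log M_X(t) = 5*log(e^(t)/4 + 3/4)
D^4[K](t) = (15*e^(3*t) - 180*e^(2*t) + 135*e^(t))/(e^(4*t) + 12*e^(3*t) + 54*e^(2*t) + 108*e^(t) + 81)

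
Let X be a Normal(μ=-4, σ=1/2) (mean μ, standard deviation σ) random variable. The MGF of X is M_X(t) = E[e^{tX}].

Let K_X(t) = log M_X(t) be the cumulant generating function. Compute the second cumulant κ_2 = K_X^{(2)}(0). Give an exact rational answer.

κ_2 = K^(2)(0) = 1/4

M_X(t) = e^(t^2/8 - 4*t)
K_X(t) = log M_X(t) = t^2/8 - 4*t
K^(2)(t) = 1/4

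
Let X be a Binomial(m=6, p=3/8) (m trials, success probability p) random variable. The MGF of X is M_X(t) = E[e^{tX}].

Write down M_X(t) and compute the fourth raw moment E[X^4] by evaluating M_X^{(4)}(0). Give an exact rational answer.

E[X^4] = d^4M/dt^4 |_{t=0} = 39357/512

M_X(t) = (3*e^(t)/8 + 5/8)^6
dM/dt = 2187*e^(6*t)/131072 + 18225*e^(5*t)/131072 + 30375*e^(4*t)/65536 + 50625*e^(3*t)/65536 + 84375*e^(2*t)/131072 + 28125*e^(t)/131072
d^2M/dt^2 = 6561*e^(6*t)/65536 + 91125*e^(5*t)/131072 + 30375*e^(4*t)/16384 + 151875*e^(3*t)/65536 + 84375*e^(2*t)/65536 + 28125*e^(t)/131072
d^3M/dt^3 = 19683*e^(6*t)/32768 + 455625*e^(5*t)/131072 + 30375*e^(4*t)/4096 + 455625*e^(3*t)/65536 + 84375*e^(2*t)/32768 + 28125*e^(t)/131072
d^4M/dt^4 = 59049*e^(6*t)/16384 + 2278125*e^(5*t)/131072 + 30375*e^(4*t)/1024 + 1366875*e^(3*t)/65536 + 84375*e^(2*t)/16384 + 28125*e^(t)/131072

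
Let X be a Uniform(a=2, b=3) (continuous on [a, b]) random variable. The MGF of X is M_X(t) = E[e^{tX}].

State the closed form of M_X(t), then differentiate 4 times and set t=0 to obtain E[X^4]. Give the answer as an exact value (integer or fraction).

M_X(t) = (e^(3*t) - e^(2*t))/t

E[X^4] = D^4[M](0) = 211/5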